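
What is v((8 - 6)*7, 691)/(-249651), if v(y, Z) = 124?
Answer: -124/249651 ≈ -0.00049669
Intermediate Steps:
v((8 - 6)*7, 691)/(-249651) = 124/(-249651) = 124*(-1/249651) = -124/249651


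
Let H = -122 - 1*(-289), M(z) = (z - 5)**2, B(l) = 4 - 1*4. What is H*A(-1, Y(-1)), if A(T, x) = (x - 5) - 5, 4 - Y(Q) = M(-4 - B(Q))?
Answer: -14529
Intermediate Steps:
B(l) = 0 (B(l) = 4 - 4 = 0)
M(z) = (-5 + z)**2
Y(Q) = -77 (Y(Q) = 4 - (-5 + (-4 - 1*0))**2 = 4 - (-5 + (-4 + 0))**2 = 4 - (-5 - 4)**2 = 4 - 1*(-9)**2 = 4 - 1*81 = 4 - 81 = -77)
H = 167 (H = -122 + 289 = 167)
A(T, x) = -10 + x (A(T, x) = (-5 + x) - 5 = -10 + x)
H*A(-1, Y(-1)) = 167*(-10 - 77) = 167*(-87) = -14529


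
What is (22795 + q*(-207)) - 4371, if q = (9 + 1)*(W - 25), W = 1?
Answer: 68104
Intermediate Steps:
q = -240 (q = (9 + 1)*(1 - 25) = 10*(-24) = -240)
(22795 + q*(-207)) - 4371 = (22795 - 240*(-207)) - 4371 = (22795 + 49680) - 4371 = 72475 - 4371 = 68104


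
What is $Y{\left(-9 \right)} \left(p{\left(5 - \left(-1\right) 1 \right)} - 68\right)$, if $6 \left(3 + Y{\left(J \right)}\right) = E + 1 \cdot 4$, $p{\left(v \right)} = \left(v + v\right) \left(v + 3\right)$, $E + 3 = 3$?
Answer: $- \frac{280}{3} \approx -93.333$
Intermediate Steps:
$E = 0$ ($E = -3 + 3 = 0$)
$p{\left(v \right)} = 2 v \left(3 + v\right)$
$Y{\left(J \right)} = - \frac{7}{3}$ ($Y{\left(J \right)} = -3 + \frac{0 + 1 \cdot 4}{6} = -3 + \frac{0 + 4}{6} = -3 + \frac{1}{6} \cdot 4 = -3 + \frac{2}{3} = - \frac{7}{3}$)
$Y{\left(-9 \right)} \left(p{\left(5 - \left(-1\right) 1 \right)} - 68\right) = - \frac{7 \left(2 \left(5 - \left(-1\right) 1\right) \left(3 + \left(5 - \left(-1\right) 1\right)\right) - 68\right)}{3} = - \frac{7 \left(2 \left(5 - -1\right) \left(3 + \left(5 - -1\right)\right) - 68\right)}{3} = - \frac{7 \left(2 \left(5 + 1\right) \left(3 + \left(5 + 1\right)\right) - 68\right)}{3} = - \frac{7 \left(2 \cdot 6 \left(3 + 6\right) - 68\right)}{3} = - \frac{7 \left(2 \cdot 6 \cdot 9 - 68\right)}{3} = - \frac{7 \left(108 - 68\right)}{3} = \left(- \frac{7}{3}\right) 40 = - \frac{280}{3}$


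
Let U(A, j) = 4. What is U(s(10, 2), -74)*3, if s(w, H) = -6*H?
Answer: 12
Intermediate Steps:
U(s(10, 2), -74)*3 = 4*3 = 12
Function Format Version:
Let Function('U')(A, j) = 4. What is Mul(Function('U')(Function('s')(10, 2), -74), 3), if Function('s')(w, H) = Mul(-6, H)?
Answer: 12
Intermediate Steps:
Mul(Function('U')(Function('s')(10, 2), -74), 3) = Mul(4, 3) = 12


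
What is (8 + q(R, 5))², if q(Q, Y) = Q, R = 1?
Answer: 81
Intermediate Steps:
(8 + q(R, 5))² = (8 + 1)² = 9² = 81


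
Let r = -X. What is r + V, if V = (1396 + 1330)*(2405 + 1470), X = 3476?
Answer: 10559774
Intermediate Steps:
V = 10563250 (V = 2726*3875 = 10563250)
r = -3476 (r = -1*3476 = -3476)
r + V = -3476 + 10563250 = 10559774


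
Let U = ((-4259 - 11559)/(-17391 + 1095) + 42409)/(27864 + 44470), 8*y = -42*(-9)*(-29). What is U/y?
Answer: -345556441/807594426198 ≈ -0.00042788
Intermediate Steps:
y = -5481/4 (y = (-42*(-9)*(-29))/8 = (-14*(-27)*(-29))/8 = (378*(-29))/8 = (⅛)*(-10962) = -5481/4 ≈ -1370.3)
U = 345556441/589377432 (U = (-15818/(-16296) + 42409)/72334 = (-15818*(-1/16296) + 42409)*(1/72334) = (7909/8148 + 42409)*(1/72334) = (345556441/8148)*(1/72334) = 345556441/589377432 ≈ 0.58631)
U/y = 345556441/(589377432*(-5481/4)) = (345556441/589377432)*(-4/5481) = -345556441/807594426198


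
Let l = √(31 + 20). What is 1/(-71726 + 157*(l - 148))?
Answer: -1862/176794595 - 157*√51/9016524345 ≈ -1.0656e-5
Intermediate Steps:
l = √51 ≈ 7.1414
1/(-71726 + 157*(l - 148)) = 1/(-71726 + 157*(√51 - 148)) = 1/(-71726 + 157*(-148 + √51)) = 1/(-71726 + (-23236 + 157*√51)) = 1/(-94962 + 157*√51)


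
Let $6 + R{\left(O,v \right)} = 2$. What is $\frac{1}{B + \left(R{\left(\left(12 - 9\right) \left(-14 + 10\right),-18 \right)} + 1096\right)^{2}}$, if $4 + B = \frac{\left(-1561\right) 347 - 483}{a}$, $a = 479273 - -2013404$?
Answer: $\frac{2492677}{2972417073270} \approx 8.386 \cdot 10^{-7}$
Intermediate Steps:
$a = 2492677$ ($a = 479273 + 2013404 = 2492677$)
$R{\left(O,v \right)} = -4$ ($R{\left(O,v \right)} = -6 + 2 = -4$)
$B = - \frac{10512858}{2492677}$ ($B = -4 + \frac{\left(-1561\right) 347 - 483}{2492677} = -4 + \left(-541667 - 483\right) \frac{1}{2492677} = -4 - \frac{542150}{2492677} = - \frac{10512858}{2492677} \approx -4.2175$)
$\frac{1}{B + \left(R{\left(\left(12 - 9\right) \left(-14 + 10\right),-18 \right)} + 1096\right)^{2}} = \frac{1}{- \frac{10512858}{2492677} + \left(-4 + 1096\right)^{2}} = \frac{1}{- \frac{10512858}{2492677} + 1092^{2}} = \frac{1}{- \frac{10512858}{2492677} + 1192464} = \frac{1}{\frac{2972417073270}{2492677}} = \frac{2492677}{2972417073270}$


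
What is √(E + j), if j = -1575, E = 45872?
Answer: √44297 ≈ 210.47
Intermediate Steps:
√(E + j) = √(45872 - 1575) = √44297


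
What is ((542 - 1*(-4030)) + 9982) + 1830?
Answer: 16384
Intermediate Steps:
((542 - 1*(-4030)) + 9982) + 1830 = ((542 + 4030) + 9982) + 1830 = (4572 + 9982) + 1830 = 14554 + 1830 = 16384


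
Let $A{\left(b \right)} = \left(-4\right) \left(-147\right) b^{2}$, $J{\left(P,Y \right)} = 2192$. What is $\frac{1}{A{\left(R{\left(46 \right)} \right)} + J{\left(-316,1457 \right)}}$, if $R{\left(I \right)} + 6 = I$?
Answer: $\frac{1}{942992} \approx 1.0605 \cdot 10^{-6}$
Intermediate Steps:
$R{\left(I \right)} = -6 + I$
$A{\left(b \right)} = 588 b^{2}$
$\frac{1}{A{\left(R{\left(46 \right)} \right)} + J{\left(-316,1457 \right)}} = \frac{1}{588 \left(-6 + 46\right)^{2} + 2192} = \frac{1}{588 \cdot 40^{2} + 2192} = \frac{1}{588 \cdot 1600 + 2192} = \frac{1}{940800 + 2192} = \frac{1}{942992}$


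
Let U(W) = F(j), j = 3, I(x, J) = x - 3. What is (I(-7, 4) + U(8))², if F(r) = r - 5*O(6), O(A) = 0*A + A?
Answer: 1369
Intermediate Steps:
I(x, J) = -3 + x
O(A) = A (O(A) = 0 + A = A)
F(r) = -30 + r (F(r) = r - 5*6 = r - 30 = -30 + r)
U(W) = -27 (U(W) = -30 + 3 = -27)
(I(-7, 4) + U(8))² = ((-3 - 7) - 27)² = (-10 - 27)² = (-37)² = 1369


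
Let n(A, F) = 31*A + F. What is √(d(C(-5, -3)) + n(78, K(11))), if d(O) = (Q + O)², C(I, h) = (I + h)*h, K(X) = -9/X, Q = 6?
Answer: √401379/11 ≈ 57.595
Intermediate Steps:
n(A, F) = F + 31*A
C(I, h) = h*(I + h)
d(O) = (6 + O)²
√(d(C(-5, -3)) + n(78, K(11))) = √((6 - 3*(-5 - 3))² + (-9/11 + 31*78)) = √((6 - 3*(-8))² + (-9*1/11 + 2418)) = √((6 + 24)² + (-9/11 + 2418)) = √(30² + 26589/11) = √(900 + 26589/11) = √(36489/11) = √401379/11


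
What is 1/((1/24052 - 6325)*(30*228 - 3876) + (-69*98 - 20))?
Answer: -6013/112768294325 ≈ -5.3322e-8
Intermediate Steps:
1/((1/24052 - 6325)*(30*228 - 3876) + (-69*98 - 20)) = 1/((1/24052 - 6325)*(6840 - 3876) + (-6762 - 20)) = 1/(-152128899/24052*2964 - 6782) = 1/(-112727514159/6013 - 6782) = 1/(-112768294325/6013) = -6013/112768294325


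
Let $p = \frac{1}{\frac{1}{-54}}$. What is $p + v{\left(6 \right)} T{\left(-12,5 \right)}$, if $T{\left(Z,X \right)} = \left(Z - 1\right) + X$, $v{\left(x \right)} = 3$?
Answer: $-78$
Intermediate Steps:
$p = -54$ ($p = \frac{1}{- \frac{1}{54}} = -54$)
$T{\left(Z,X \right)} = -1 + X + Z$ ($T{\left(Z,X \right)} = \left(-1 + Z\right) + X = -1 + X + Z$)
$p + v{\left(6 \right)} T{\left(-12,5 \right)} = -54 + 3 \left(-1 + 5 - 12\right) = -54 + 3 \left(-8\right) = -54 - 24 = -78$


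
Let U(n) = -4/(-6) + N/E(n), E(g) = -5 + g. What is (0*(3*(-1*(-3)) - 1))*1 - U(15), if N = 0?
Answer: -⅔ ≈ -0.66667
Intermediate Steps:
U(n) = ⅔ (U(n) = -4/(-6) + 0/(-5 + n) = -4*(-⅙) + 0 = ⅔ + 0 = ⅔)
(0*(3*(-1*(-3)) - 1))*1 - U(15) = (0*(3*(-1*(-3)) - 1))*1 - 1*⅔ = (0*(3*3 - 1))*1 - ⅔ = (0*(9 - 1))*1 - ⅔ = (0*8)*1 - ⅔ = 0*1 - ⅔ = 0 - ⅔ = -⅔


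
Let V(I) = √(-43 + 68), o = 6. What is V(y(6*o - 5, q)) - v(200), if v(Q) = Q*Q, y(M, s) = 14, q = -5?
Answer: -39995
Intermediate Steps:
v(Q) = Q²
V(I) = 5 (V(I) = √25 = 5)
V(y(6*o - 5, q)) - v(200) = 5 - 1*200² = 5 - 1*40000 = 5 - 40000 = -39995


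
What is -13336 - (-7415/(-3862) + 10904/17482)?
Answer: -450279117451/33757742 ≈ -13339.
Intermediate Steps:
-13336 - (-7415/(-3862) + 10904/17482) = -13336 - (-7415*(-1/3862) + 10904*(1/17482)) = -13336 - (7415/3862 + 5452/8741) = -13336 - 1*85870139/33757742 = -13336 - 85870139/33757742 = -450279117451/33757742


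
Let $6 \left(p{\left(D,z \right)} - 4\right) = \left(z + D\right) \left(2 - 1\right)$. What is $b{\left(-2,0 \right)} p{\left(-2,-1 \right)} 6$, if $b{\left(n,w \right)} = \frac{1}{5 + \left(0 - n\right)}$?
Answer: $3$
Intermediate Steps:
$p{\left(D,z \right)} = 4 + \frac{D}{6} + \frac{z}{6}$ ($p{\left(D,z \right)} = 4 + \frac{\left(z + D\right) \left(2 - 1\right)}{6} = 4 + \frac{\left(D + z\right) 1}{6} = 4 + \frac{D + z}{6} = 4 + \left(\frac{D}{6} + \frac{z}{6}\right) = 4 + \frac{D}{6} + \frac{z}{6}$)
$b{\left(n,w \right)} = \frac{1}{5 - n}$
$b{\left(-2,0 \right)} p{\left(-2,-1 \right)} 6 = - \frac{1}{-5 - 2} \left(4 + \frac{1}{6} \left(-2\right) + \frac{1}{6} \left(-1\right)\right) 6 = - \frac{1}{-7} \left(4 - \frac{1}{3} - \frac{1}{6}\right) 6 = \left(-1\right) \left(- \frac{1}{7}\right) \frac{7}{2} \cdot 6 = \frac{1}{7} \cdot \frac{7}{2} \cdot 6 = \frac{1}{2} \cdot 6 = 3$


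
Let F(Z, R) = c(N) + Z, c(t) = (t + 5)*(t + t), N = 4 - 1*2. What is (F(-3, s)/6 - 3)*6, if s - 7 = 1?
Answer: 7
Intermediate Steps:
s = 8 (s = 7 + 1 = 8)
N = 2 (N = 4 - 2 = 2)
c(t) = 2*t*(5 + t) (c(t) = (5 + t)*(2*t) = 2*t*(5 + t))
F(Z, R) = 28 + Z (F(Z, R) = 2*2*(5 + 2) + Z = 2*2*7 + Z = 28 + Z)
(F(-3, s)/6 - 3)*6 = ((28 - 3)/6 - 3)*6 = (25*(1/6) - 3)*6 = (25/6 - 3)*6 = (7/6)*6 = 7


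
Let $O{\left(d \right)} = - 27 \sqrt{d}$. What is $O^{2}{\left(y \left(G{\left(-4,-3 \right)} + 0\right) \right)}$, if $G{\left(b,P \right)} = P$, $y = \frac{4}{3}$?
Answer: $-2916$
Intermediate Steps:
$y = \frac{4}{3}$ ($y = 4 \cdot \frac{1}{3} = \frac{4}{3} \approx 1.3333$)
$O^{2}{\left(y \left(G{\left(-4,-3 \right)} + 0\right) \right)} = \left(- 27 \sqrt{\frac{4 \left(-3 + 0\right)}{3}}\right)^{2} = \left(- 27 \sqrt{\frac{4}{3} \left(-3\right)}\right)^{2} = \left(- 27 \sqrt{-4}\right)^{2} = \left(- 27 \cdot 2 i\right)^{2} = \left(- 54 i\right)^{2} = -2916$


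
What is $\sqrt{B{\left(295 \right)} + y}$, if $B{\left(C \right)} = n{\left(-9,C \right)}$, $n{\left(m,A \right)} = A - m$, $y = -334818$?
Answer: $i \sqrt{334514} \approx 578.37 i$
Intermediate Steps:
$B{\left(C \right)} = 9 + C$ ($B{\left(C \right)} = C - -9 = C + 9 = 9 + C$)
$\sqrt{B{\left(295 \right)} + y} = \sqrt{\left(9 + 295\right) - 334818} = \sqrt{304 - 334818} = \sqrt{-334514} = i \sqrt{334514}$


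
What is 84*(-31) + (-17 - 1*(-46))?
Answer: -2575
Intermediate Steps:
84*(-31) + (-17 - 1*(-46)) = -2604 + (-17 + 46) = -2604 + 29 = -2575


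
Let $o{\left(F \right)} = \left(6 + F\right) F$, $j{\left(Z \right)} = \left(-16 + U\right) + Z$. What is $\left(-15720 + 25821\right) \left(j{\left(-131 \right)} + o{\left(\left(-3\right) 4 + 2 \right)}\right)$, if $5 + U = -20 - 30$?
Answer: $-1636362$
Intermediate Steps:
$U = -55$ ($U = -5 - 50 = -55$)
$j{\left(Z \right)} = -71 + Z$ ($j{\left(Z \right)} = \left(-16 - 55\right) + Z = -71 + Z$)
$o{\left(F \right)} = F \left(6 + F\right)$
$\left(-15720 + 25821\right) \left(j{\left(-131 \right)} + o{\left(\left(-3\right) 4 + 2 \right)}\right) = \left(-15720 + 25821\right) \left(\left(-71 - 131\right) + \left(\left(-3\right) 4 + 2\right) \left(6 + \left(\left(-3\right) 4 + 2\right)\right)\right) = 10101 \left(-202 + \left(-12 + 2\right) \left(6 + \left(-12 + 2\right)\right)\right) = 10101 \left(-202 - 10 \left(6 - 10\right)\right) = 10101 \left(-202 - -40\right) = 10101 \left(-202 + 40\right) = 10101 \left(-162\right) = -1636362$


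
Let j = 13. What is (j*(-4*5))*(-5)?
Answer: 1300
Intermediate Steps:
(j*(-4*5))*(-5) = (13*(-4*5))*(-5) = (13*(-20))*(-5) = -260*(-5) = 1300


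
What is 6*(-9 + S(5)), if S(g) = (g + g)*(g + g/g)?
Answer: 306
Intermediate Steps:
S(g) = 2*g*(1 + g) (S(g) = (2*g)*(g + 1) = (2*g)*(1 + g) = 2*g*(1 + g))
6*(-9 + S(5)) = 6*(-9 + 2*5*(1 + 5)) = 6*(-9 + 2*5*6) = 6*(-9 + 60) = 6*51 = 306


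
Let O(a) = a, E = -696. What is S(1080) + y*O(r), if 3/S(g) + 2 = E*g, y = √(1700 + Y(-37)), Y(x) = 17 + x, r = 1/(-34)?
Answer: -3/751682 - 2*√105/17 ≈ -1.2055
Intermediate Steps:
r = -1/34 ≈ -0.029412
y = 4*√105 (y = √(1700 + (17 - 37)) = √(1700 - 20) = √1680 = 4*√105 ≈ 40.988)
S(g) = 3/(-2 - 696*g)
S(1080) + y*O(r) = -3/(2 + 696*1080) + (4*√105)*(-1/34) = -3/(2 + 751680) - 2*√105/17 = -3/751682 - 2*√105/17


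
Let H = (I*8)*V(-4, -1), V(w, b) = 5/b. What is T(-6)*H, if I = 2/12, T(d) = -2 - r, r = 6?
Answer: 160/3 ≈ 53.333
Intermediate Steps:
T(d) = -8 (T(d) = -2 - 1*6 = -2 - 6 = -8)
I = ⅙ (I = 2*(1/12) = ⅙ ≈ 0.16667)
H = -20/3 (H = ((⅙)*8)*(5/(-1)) = 4*(5*(-1))/3 = (4/3)*(-5) = -20/3 ≈ -6.6667)
T(-6)*H = -8*(-20/3) = 160/3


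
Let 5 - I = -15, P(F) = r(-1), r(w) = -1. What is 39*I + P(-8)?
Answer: 779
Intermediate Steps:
P(F) = -1
I = 20 (I = 5 - 1*(-15) = 5 + 15 = 20)
39*I + P(-8) = 39*20 - 1 = 780 - 1 = 779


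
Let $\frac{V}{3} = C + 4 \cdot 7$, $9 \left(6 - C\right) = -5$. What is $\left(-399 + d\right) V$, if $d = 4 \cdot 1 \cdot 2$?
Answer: $- \frac{121601}{3} \approx -40534.0$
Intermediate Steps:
$C = \frac{59}{9}$ ($C = 6 - - \frac{5}{9} = 6 + \frac{5}{9} = \frac{59}{9} \approx 6.5556$)
$V = \frac{311}{3}$ ($V = 3 \left(\frac{59}{9} + 4 \cdot 7\right) = 3 \left(\frac{59}{9} + 28\right) = 3 \cdot \frac{311}{9} = \frac{311}{3} \approx 103.67$)
$d = 8$ ($d = 4 \cdot 2 = 8$)
$\left(-399 + d\right) V = \left(-399 + 8\right) \frac{311}{3} = \left(-391\right) \frac{311}{3} = - \frac{121601}{3}$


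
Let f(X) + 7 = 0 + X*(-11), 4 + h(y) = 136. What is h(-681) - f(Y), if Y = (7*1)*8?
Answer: 755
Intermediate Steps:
Y = 56 (Y = 7*8 = 56)
h(y) = 132 (h(y) = -4 + 136 = 132)
f(X) = -7 - 11*X (f(X) = -7 + (0 + X*(-11)) = -7 + (0 - 11*X) = -7 - 11*X)
h(-681) - f(Y) = 132 - (-7 - 11*56) = 132 - (-7 - 616) = 132 - 1*(-623) = 132 + 623 = 755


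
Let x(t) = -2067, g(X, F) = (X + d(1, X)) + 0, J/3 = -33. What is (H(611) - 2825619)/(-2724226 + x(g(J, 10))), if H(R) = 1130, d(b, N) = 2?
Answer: 2824489/2726293 ≈ 1.0360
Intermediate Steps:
J = -99 (J = 3*(-33) = -99)
g(X, F) = 2 + X (g(X, F) = (X + 2) + 0 = (2 + X) + 0 = 2 + X)
(H(611) - 2825619)/(-2724226 + x(g(J, 10))) = (1130 - 2825619)/(-2724226 - 2067) = -2824489/(-2726293) = -2824489*(-1/2726293) = 2824489/2726293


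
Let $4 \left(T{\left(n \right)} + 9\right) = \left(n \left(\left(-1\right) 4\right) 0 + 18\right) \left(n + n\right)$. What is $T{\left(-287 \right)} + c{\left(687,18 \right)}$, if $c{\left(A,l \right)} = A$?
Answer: $-1905$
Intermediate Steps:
$T{\left(n \right)} = -9 + 9 n$ ($T{\left(n \right)} = -9 + \frac{\left(n \left(\left(-1\right) 4\right) 0 + 18\right) \left(n + n\right)}{4} = -9 + \frac{\left(n \left(-4\right) 0 + 18\right) 2 n}{4} = -9 + \frac{\left(- 4 n 0 + 18\right) 2 n}{4} = -9 + \frac{\left(0 + 18\right) 2 n}{4} = -9 + \frac{18 \cdot 2 n}{4} = -9 + \frac{36 n}{4} = -9 + 9 n$)
$T{\left(-287 \right)} + c{\left(687,18 \right)} = \left(-9 + 9 \left(-287\right)\right) + 687 = \left(-9 - 2583\right) + 687 = -2592 + 687 = -1905$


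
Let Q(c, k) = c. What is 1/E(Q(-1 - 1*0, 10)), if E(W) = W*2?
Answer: -½ ≈ -0.50000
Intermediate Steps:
E(W) = 2*W
1/E(Q(-1 - 1*0, 10)) = 1/(2*(-1 - 1*0)) = 1/(2*(-1 + 0)) = 1/(2*(-1)) = 1/(-2) = -½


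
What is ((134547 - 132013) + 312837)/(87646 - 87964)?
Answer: -315371/318 ≈ -991.73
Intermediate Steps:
((134547 - 132013) + 312837)/(87646 - 87964) = (2534 + 312837)/(-318) = 315371*(-1/318) = -315371/318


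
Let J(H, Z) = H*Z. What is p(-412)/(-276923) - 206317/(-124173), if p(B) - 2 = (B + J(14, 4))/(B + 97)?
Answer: 285667669549/171931798395 ≈ 1.6615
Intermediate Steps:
p(B) = 2 + (56 + B)/(97 + B) (p(B) = 2 + (B + 14*4)/(B + 97) = 2 + (B + 56)/(97 + B) = 2 + (56 + B)/(97 + B))
p(-412)/(-276923) - 206317/(-124173) = ((250 + 3*(-412))/(97 - 412))/(-276923) - 206317/(-124173) = ((250 - 1236)/(-315))*(-1/276923) - 206317*(-1/124173) = -1/315*(-986)*(-1/276923) + 206317/124173 = (986/315)*(-1/276923) + 206317/124173 = -986/87230745 + 206317/124173 = 285667669549/171931798395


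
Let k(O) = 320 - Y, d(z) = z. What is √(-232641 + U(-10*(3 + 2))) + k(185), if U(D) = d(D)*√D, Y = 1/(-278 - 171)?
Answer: 143681/449 + √(-232641 - 250*I*√2) ≈ 320.37 - 482.33*I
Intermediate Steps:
Y = -1/449 (Y = 1/(-449) = -1/449 ≈ -0.0022272)
U(D) = D^(3/2) (U(D) = D*√D = D^(3/2))
k(O) = 143681/449 (k(O) = 320 - 1*(-1/449) = 320 + 1/449 = 143681/449)
√(-232641 + U(-10*(3 + 2))) + k(185) = √(-232641 + (-10*(3 + 2))^(3/2)) + 143681/449 = √(-232641 + (-10*5)^(3/2)) + 143681/449 = √(-232641 + (-50)^(3/2)) + 143681/449 = √(-232641 - 250*I*√2) + 143681/449 = 143681/449 + √(-232641 - 250*I*√2)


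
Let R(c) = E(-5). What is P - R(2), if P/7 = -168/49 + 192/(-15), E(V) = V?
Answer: -543/5 ≈ -108.60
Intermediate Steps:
P = -568/5 (P = 7*(-168/49 + 192/(-15)) = 7*(-168*1/49 + 192*(-1/15)) = 7*(-24/7 - 64/5) = 7*(-568/35) = -568/5 ≈ -113.60)
R(c) = -5
P - R(2) = -568/5 - 1*(-5) = -568/5 + 5 = -543/5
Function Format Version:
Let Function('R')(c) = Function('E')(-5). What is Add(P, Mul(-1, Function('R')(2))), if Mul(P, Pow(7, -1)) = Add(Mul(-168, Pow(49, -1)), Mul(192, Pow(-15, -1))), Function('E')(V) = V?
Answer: Rational(-543, 5) ≈ -108.60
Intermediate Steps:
P = Rational(-568, 5) (P = Mul(7, Add(Mul(-168, Pow(49, -1)), Mul(192, Pow(-15, -1)))) = Mul(7, Add(Mul(-168, Rational(1, 49)), Mul(192, Rational(-1, 15)))) = Mul(7, Add(Rational(-24, 7), Rational(-64, 5))) = Mul(7, Rational(-568, 35)) = Rational(-568, 5) ≈ -113.60)
Function('R')(c) = -5
Add(P, Mul(-1, Function('R')(2))) = Add(Rational(-568, 5), Mul(-1, -5)) = Add(Rational(-568, 5), 5) = Rational(-543, 5)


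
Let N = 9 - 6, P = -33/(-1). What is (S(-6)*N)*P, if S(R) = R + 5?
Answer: -99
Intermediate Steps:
S(R) = 5 + R
P = 33 (P = -33*(-1) = 33)
N = 3
(S(-6)*N)*P = ((5 - 6)*3)*33 = -1*3*33 = -3*33 = -99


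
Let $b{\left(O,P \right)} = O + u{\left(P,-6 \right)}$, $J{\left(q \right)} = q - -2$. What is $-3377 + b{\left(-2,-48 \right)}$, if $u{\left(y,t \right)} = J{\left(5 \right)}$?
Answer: $-3372$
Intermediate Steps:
$J{\left(q \right)} = 2 + q$ ($J{\left(q \right)} = q + 2 = 2 + q$)
$u{\left(y,t \right)} = 7$ ($u{\left(y,t \right)} = 2 + 5 = 7$)
$b{\left(O,P \right)} = 7 + O$ ($b{\left(O,P \right)} = O + 7 = 7 + O$)
$-3377 + b{\left(-2,-48 \right)} = -3377 + \left(7 - 2\right) = -3377 + 5 = -3372$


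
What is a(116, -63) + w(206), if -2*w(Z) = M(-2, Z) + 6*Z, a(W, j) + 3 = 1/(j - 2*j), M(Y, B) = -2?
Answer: -39059/63 ≈ -619.98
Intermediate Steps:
a(W, j) = -3 - 1/j (a(W, j) = -3 + 1/(j - 2*j) = -3 + 1/(-j) = -3 - 1/j)
w(Z) = 1 - 3*Z (w(Z) = -(-2 + 6*Z)/2 = 1 - 3*Z)
a(116, -63) + w(206) = (-3 - 1/(-63)) + (1 - 3*206) = (-3 - 1*(-1/63)) + (1 - 618) = (-3 + 1/63) - 617 = -188/63 - 617 = -39059/63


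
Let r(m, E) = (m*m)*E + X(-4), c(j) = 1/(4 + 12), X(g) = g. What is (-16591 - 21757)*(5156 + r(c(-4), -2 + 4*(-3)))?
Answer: -6322137563/32 ≈ -1.9757e+8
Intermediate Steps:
c(j) = 1/16
r(m, E) = -4 + E*m² (r(m, E) = (m*m)*E - 4 = m²*E - 4 = E*m² - 4 = -4 + E*m²)
(-16591 - 21757)*(5156 + r(c(-4), -2 + 4*(-3))) = (-16591 - 21757)*(5156 + (-4 + (-2 + 4*(-3))*(1/16)²)) = -38348*(5156 + (-4 + (-2 - 12)*(1/256))) = -38348*(5156 + (-4 - 14*1/256)) = -38348*(5156 + (-4 - 7/128)) = -38348*(5156 - 519/128) = -38348*659449/128 = -6322137563/32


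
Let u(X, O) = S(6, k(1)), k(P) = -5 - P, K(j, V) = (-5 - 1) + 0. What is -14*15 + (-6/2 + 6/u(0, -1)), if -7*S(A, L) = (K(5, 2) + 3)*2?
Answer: -206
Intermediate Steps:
K(j, V) = -6 (K(j, V) = -6 + 0 = -6)
S(A, L) = 6/7 (S(A, L) = -(-6 + 3)*2/7 = -(-3)*2/7 = -⅐*(-6) = 6/7)
u(X, O) = 6/7
-14*15 + (-6/2 + 6/u(0, -1)) = -14*15 + (-6/2 + 6/(6/7)) = -210 + (-6*½ + 6*(7/6)) = -210 + (-3 + 7) = -210 + 4 = -206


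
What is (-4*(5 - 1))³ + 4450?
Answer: 354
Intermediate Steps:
(-4*(5 - 1))³ + 4450 = (-4*4)³ + 4450 = (-16)³ + 4450 = -4096 + 4450 = 354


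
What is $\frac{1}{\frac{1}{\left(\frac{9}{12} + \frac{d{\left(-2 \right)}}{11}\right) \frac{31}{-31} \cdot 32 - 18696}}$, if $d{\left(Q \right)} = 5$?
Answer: $- \frac{206080}{11} \approx -18735.0$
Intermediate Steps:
$\frac{1}{\frac{1}{\left(\frac{9}{12} + \frac{d{\left(-2 \right)}}{11}\right) \frac{31}{-31} \cdot 32 - 18696}} = \frac{1}{\frac{1}{\left(\frac{9}{12} + \frac{5}{11}\right) \frac{31}{-31} \cdot 32 - 18696}} = \frac{1}{\frac{1}{\left(9 \cdot \frac{1}{12} + 5 \cdot \frac{1}{11}\right) 31 \left(- \frac{1}{31}\right) 32 - 18696}} = \frac{1}{\frac{1}{\left(\frac{3}{4} + \frac{5}{11}\right) \left(-1\right) 32 - 18696}} = \frac{1}{\frac{1}{\frac{53}{44} \left(-1\right) 32 - 18696}} = \frac{1}{\frac{1}{\left(- \frac{53}{44}\right) 32 - 18696}} = \frac{1}{\frac{1}{- \frac{424}{11} - 18696}} = \frac{1}{\frac{1}{- \frac{206080}{11}}} = \frac{1}{- \frac{11}{206080}} = - \frac{206080}{11}$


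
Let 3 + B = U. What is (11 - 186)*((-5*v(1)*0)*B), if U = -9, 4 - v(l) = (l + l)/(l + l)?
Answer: 0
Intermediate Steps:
v(l) = 3 (v(l) = 4 - (l + l)/(l + l) = 4 - 2*l/(2*l) = 4 - 2*l*1/(2*l) = 4 - 1*1 = 4 - 1 = 3)
B = -12 (B = -3 - 9 = -12)
(11 - 186)*((-5*v(1)*0)*B) = (11 - 186)*((-5*3*0)*(-12)) = -175*(-15*0)*(-12) = -0*(-12) = -175*0 = 0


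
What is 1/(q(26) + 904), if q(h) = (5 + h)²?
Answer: 1/1865 ≈ 0.00053619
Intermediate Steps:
1/(q(26) + 904) = 1/((5 + 26)² + 904) = 1/(31² + 904) = 1/(961 + 904) = 1/1865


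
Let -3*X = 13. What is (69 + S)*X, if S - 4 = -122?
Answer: 637/3 ≈ 212.33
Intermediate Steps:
S = -118 (S = 4 - 122 = -118)
X = -13/3 (X = -⅓*13 = -13/3 ≈ -4.3333)
(69 + S)*X = (69 - 118)*(-13/3) = -49*(-13/3) = 637/3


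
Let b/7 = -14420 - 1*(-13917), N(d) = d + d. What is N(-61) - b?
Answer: 3399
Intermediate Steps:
N(d) = 2*d
b = -3521 (b = 7*(-14420 - 1*(-13917)) = 7*(-14420 + 13917) = 7*(-503) = -3521)
N(-61) - b = 2*(-61) - 1*(-3521) = -122 + 3521 = 3399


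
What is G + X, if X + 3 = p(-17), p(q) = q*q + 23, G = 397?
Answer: 706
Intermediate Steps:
p(q) = 23 + q² (p(q) = q² + 23 = 23 + q²)
X = 309 (X = -3 + (23 + (-17)²) = -3 + (23 + 289) = -3 + 312 = 309)
G + X = 397 + 309 = 706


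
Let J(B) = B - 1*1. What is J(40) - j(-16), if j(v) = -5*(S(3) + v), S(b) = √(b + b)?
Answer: -41 + 5*√6 ≈ -28.753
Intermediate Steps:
J(B) = -1 + B (J(B) = B - 1 = -1 + B)
S(b) = √2*√b (S(b) = √(2*b) = √2*√b)
j(v) = -5*v - 5*√6 (j(v) = -5*(√2*√3 + v) = -5*(√6 + v) = -5*(v + √6) = -5*v - 5*√6)
J(40) - j(-16) = (-1 + 40) - (-5*(-16) - 5*√6) = 39 - (80 - 5*√6) = 39 + (-80 + 5*√6) = -41 + 5*√6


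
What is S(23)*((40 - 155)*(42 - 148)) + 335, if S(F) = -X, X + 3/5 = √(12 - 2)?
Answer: 7649 - 12190*√10 ≈ -30899.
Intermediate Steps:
X = -⅗ + √10 (X = -⅗ + √(12 - 2) = -⅗ + √10 ≈ 2.5623)
S(F) = ⅗ - √10 (S(F) = -(-⅗ + √10) = ⅗ - √10)
S(23)*((40 - 155)*(42 - 148)) + 335 = (⅗ - √10)*((40 - 155)*(42 - 148)) + 335 = (⅗ - √10)*(-115*(-106)) + 335 = (⅗ - √10)*12190 + 335 = (7314 - 12190*√10) + 335 = 7649 - 12190*√10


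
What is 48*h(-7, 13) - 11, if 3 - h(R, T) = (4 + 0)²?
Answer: -635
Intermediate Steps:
h(R, T) = -13 (h(R, T) = 3 - (4 + 0)² = 3 - 1*4² = 3 - 1*16 = 3 - 16 = -13)
48*h(-7, 13) - 11 = 48*(-13) - 11 = -624 - 11 = -635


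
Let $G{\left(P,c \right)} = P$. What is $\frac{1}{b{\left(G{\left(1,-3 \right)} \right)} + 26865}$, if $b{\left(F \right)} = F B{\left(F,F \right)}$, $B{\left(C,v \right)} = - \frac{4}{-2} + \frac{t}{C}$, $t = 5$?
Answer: $\frac{1}{26872} \approx 3.7213 \cdot 10^{-5}$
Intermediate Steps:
$B{\left(C,v \right)} = 2 + \frac{5}{C}$ ($B{\left(C,v \right)} = - \frac{4}{-2} + \frac{5}{C} = \left(-4\right) \left(- \frac{1}{2}\right) + \frac{5}{C} = 2 + \frac{5}{C}$)
$b{\left(F \right)} = F \left(2 + \frac{5}{F}\right)$
$\frac{1}{b{\left(G{\left(1,-3 \right)} \right)} + 26865} = \frac{1}{\left(5 + 2 \cdot 1\right) + 26865} = \frac{1}{\left(5 + 2\right) + 26865} = \frac{1}{7 + 26865} = \frac{1}{26872}$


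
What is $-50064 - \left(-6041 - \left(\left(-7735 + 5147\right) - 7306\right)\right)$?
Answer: $-53917$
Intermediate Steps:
$-50064 - \left(-6041 - \left(\left(-7735 + 5147\right) - 7306\right)\right) = -50064 - \left(-6041 - \left(-2588 - 7306\right)\right) = -50064 - \left(-6041 - -9894\right) = -50064 - \left(-6041 + 9894\right) = -50064 - 3853 = -53917$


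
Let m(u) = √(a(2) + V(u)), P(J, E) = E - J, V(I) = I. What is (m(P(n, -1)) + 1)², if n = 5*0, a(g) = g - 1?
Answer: 1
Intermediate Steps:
a(g) = -1 + g
n = 0
m(u) = √(1 + u) (m(u) = √((-1 + 2) + u) = √(1 + u))
(m(P(n, -1)) + 1)² = (√(1 + (-1 - 1*0)) + 1)² = (√(1 + (-1 + 0)) + 1)² = (√(1 - 1) + 1)² = (√0 + 1)² = (0 + 1)² = 1² = 1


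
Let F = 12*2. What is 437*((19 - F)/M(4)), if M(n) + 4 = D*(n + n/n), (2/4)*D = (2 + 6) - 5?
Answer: -2185/26 ≈ -84.038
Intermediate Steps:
F = 24
D = 6 (D = 2*((2 + 6) - 5) = 2*(8 - 5) = 2*3 = 6)
M(n) = 2 + 6*n (M(n) = -4 + 6*(n + n/n) = -4 + 6*(n + 1) = -4 + 6*(1 + n) = -4 + (6 + 6*n) = 2 + 6*n)
437*((19 - F)/M(4)) = 437*((19 - 1*24)/(2 + 6*4)) = 437*((19 - 24)/(2 + 24)) = 437*(-5/26) = -2185/26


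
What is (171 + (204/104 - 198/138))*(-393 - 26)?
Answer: -42978087/598 ≈ -71870.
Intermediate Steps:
(171 + (204/104 - 198/138))*(-393 - 26) = (171 + (204*(1/104) - 198*1/138))*(-419) = (171 + (51/26 - 33/23))*(-419) = (171 + 315/598)*(-419) = (102573/598)*(-419) = -42978087/598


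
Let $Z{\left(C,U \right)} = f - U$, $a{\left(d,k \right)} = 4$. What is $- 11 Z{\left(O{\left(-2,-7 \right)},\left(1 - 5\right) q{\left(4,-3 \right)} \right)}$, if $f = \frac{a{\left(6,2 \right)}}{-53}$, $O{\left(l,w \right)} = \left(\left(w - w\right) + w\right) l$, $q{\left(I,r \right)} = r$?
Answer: $\frac{7040}{53} \approx 132.83$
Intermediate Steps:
$O{\left(l,w \right)} = l w$ ($O{\left(l,w \right)} = \left(0 + w\right) l = w l = l w$)
$f = - \frac{4}{53}$ ($f = \frac{4}{-53} = 4 \left(- \frac{1}{53}\right) = - \frac{4}{53} \approx -0.075472$)
$Z{\left(C,U \right)} = - \frac{4}{53} - U$
$- 11 Z{\left(O{\left(-2,-7 \right)},\left(1 - 5\right) q{\left(4,-3 \right)} \right)} = - 11 \left(- \frac{4}{53} - \left(1 - 5\right) \left(-3\right)\right) = - 11 \left(- \frac{4}{53} - \left(-4\right) \left(-3\right)\right) = - 11 \left(- \frac{4}{53} - 12\right) = \left(-11\right) \left(- \frac{640}{53}\right) = \frac{7040}{53}$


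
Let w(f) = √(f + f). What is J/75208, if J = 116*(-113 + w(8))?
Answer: -3161/18802 ≈ -0.16812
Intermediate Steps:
w(f) = √2*√f (w(f) = √(2*f) = √2*√f)
J = -12644 (J = 116*(-113 + √2*√8) = 116*(-113 + √2*(2*√2)) = 116*(-113 + 4) = 116*(-109) = -12644)
J/75208 = -12644/75208 = -12644*1/75208 = -3161/18802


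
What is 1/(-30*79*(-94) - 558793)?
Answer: -1/336013 ≈ -2.9761e-6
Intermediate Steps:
1/(-30*79*(-94) - 558793) = 1/(-2370*(-94) - 558793) = 1/(222780 - 558793) = 1/(-336013) = -1/336013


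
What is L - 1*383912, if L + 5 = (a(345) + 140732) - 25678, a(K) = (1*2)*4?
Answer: -268855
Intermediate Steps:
a(K) = 8 (a(K) = 2*4 = 8)
L = 115057 (L = -5 + ((8 + 140732) - 25678) = -5 + (140740 - 25678) = -5 + 115062 = 115057)
L - 1*383912 = 115057 - 1*383912 = 115057 - 383912 = -268855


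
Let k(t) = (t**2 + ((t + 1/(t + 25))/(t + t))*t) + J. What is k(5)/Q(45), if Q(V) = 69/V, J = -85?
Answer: -3449/92 ≈ -37.489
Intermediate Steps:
k(t) = -85 + t**2 + t/2 + 1/(2*(25 + t)) (k(t) = (t**2 + ((t + 1/(t + 25))/(t + t))*t) - 85 = (t**2 + ((t + 1/(25 + t))/((2*t)))*t) - 85 = (t**2 + ((t + 1/(25 + t))*(1/(2*t)))*t) - 85 = (t**2 + ((t + 1/(25 + t))/(2*t))*t) - 85 = (t**2 + (t/2 + 1/(2*(25 + t)))) - 85 = (t**2 + t/2 + 1/(2*(25 + t))) - 85 = -85 + t**2 + t/2 + 1/(2*(25 + t)))
k(5)/Q(45) = ((-4249 - 145*5 + 2*5**3 + 51*5**2)/(2*(25 + 5)))/((69/45)) = ((1/2)*(-4249 - 725 + 2*125 + 51*25)/30)/((69*(1/45))) = ((1/2)*(1/30)*(-4249 - 725 + 250 + 1275))/(23/15) = ((1/2)*(1/30)*(-3449))*(15/23) = -3449/60*15/23 = -3449/92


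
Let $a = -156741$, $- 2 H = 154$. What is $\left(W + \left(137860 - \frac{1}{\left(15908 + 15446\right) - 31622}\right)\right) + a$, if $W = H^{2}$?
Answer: $- \frac{3471135}{268} \approx -12952.0$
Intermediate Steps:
$H = -77$ ($H = \left(- \frac{1}{2}\right) 154 = -77$)
$W = 5929$ ($W = \left(-77\right)^{2} = 5929$)
$\left(W + \left(137860 - \frac{1}{\left(15908 + 15446\right) - 31622}\right)\right) + a = \left(5929 + \left(137860 - \frac{1}{\left(15908 + 15446\right) - 31622}\right)\right) - 156741 = \left(5929 + \left(137860 - \frac{1}{31354 - 31622}\right)\right) - 156741 = \left(5929 + \left(137860 - \frac{1}{-268}\right)\right) - 156741 = \left(5929 + \left(137860 - - \frac{1}{268}\right)\right) - 156741 = \left(5929 + \left(137860 + \frac{1}{268}\right)\right) - 156741 = \left(5929 + \frac{36946481}{268}\right) - 156741 = \frac{38535453}{268} - 156741 = - \frac{3471135}{268}$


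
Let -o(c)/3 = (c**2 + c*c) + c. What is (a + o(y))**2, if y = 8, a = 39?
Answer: 136161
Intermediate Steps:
o(c) = -6*c**2 - 3*c (o(c) = -3*((c**2 + c*c) + c) = -3*((c**2 + c**2) + c) = -3*(2*c**2 + c) = -3*(c + 2*c**2) = -6*c**2 - 3*c)
(a + o(y))**2 = (39 - 3*8*(1 + 2*8))**2 = (39 - 3*8*(1 + 16))**2 = (39 - 3*8*17)**2 = (39 - 408)**2 = (-369)**2 = 136161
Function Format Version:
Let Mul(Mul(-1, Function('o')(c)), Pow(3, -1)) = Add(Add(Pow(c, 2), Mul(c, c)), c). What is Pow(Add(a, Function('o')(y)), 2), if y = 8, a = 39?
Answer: 136161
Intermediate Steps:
Function('o')(c) = Add(Mul(-6, Pow(c, 2)), Mul(-3, c)) (Function('o')(c) = Mul(-3, Add(Add(Pow(c, 2), Mul(c, c)), c)) = Mul(-3, Add(Add(Pow(c, 2), Pow(c, 2)), c)) = Mul(-3, Add(Mul(2, Pow(c, 2)), c)) = Mul(-3, Add(c, Mul(2, Pow(c, 2)))) = Add(Mul(-6, Pow(c, 2)), Mul(-3, c)))
Pow(Add(a, Function('o')(y)), 2) = Pow(Add(39, Mul(-3, 8, Add(1, Mul(2, 8)))), 2) = Pow(Add(39, Mul(-3, 8, Add(1, 16))), 2) = Pow(Add(39, Mul(-3, 8, 17)), 2) = Pow(Add(39, -408), 2) = Pow(-369, 2) = 136161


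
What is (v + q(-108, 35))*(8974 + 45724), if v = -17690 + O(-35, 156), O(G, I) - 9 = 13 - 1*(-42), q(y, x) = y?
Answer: -970014332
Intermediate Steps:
O(G, I) = 64 (O(G, I) = 9 + (13 - 1*(-42)) = 9 + (13 + 42) = 9 + 55 = 64)
v = -17626 (v = -17690 + 64 = -17626)
(v + q(-108, 35))*(8974 + 45724) = (-17626 - 108)*(8974 + 45724) = -17734*54698 = -970014332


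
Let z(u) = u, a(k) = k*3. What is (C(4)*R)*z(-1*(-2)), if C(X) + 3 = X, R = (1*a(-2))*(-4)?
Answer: 48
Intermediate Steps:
a(k) = 3*k
R = 24 (R = (1*(3*(-2)))*(-4) = (1*(-6))*(-4) = -6*(-4) = 24)
C(X) = -3 + X
(C(4)*R)*z(-1*(-2)) = ((-3 + 4)*24)*(-1*(-2)) = (1*24)*2 = 24*2 = 48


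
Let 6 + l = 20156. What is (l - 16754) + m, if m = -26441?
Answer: -23045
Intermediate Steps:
l = 20150 (l = -6 + 20156 = 20150)
(l - 16754) + m = (20150 - 16754) - 26441 = 3396 - 26441 = -23045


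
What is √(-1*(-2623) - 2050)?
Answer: √573 ≈ 23.937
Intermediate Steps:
√(-1*(-2623) - 2050) = √(2623 - 2050) = √573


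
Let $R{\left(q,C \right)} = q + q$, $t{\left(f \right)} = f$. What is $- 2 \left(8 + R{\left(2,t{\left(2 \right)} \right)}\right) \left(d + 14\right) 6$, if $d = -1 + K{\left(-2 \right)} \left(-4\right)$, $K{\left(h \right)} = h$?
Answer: $-3024$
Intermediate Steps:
$R{\left(q,C \right)} = 2 q$
$d = 7$ ($d = -1 - -8 = -1 + 8 = 7$)
$- 2 \left(8 + R{\left(2,t{\left(2 \right)} \right)}\right) \left(d + 14\right) 6 = - 2 \left(8 + 2 \cdot 2\right) \left(7 + 14\right) 6 = - 2 \left(8 + 4\right) 21 \cdot 6 = - 2 \cdot 12 \cdot 21 \cdot 6 = \left(-2\right) 252 \cdot 6 = \left(-504\right) 6 = -3024$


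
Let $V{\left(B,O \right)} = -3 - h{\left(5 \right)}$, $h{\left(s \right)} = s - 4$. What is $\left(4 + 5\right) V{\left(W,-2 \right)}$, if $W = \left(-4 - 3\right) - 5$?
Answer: $-36$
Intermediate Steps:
$h{\left(s \right)} = -4 + s$
$W = -12$ ($W = -7 - 5 = -12$)
$V{\left(B,O \right)} = -4$ ($V{\left(B,O \right)} = -3 - \left(-4 + 5\right) = -3 - 1 = -4$)
$\left(4 + 5\right) V{\left(W,-2 \right)} = \left(4 + 5\right) \left(-4\right) = 9 \left(-4\right) = -36$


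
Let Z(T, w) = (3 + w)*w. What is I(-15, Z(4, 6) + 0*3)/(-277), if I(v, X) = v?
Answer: 15/277 ≈ 0.054152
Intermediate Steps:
Z(T, w) = w*(3 + w)
I(-15, Z(4, 6) + 0*3)/(-277) = -15/(-277) = -15*(-1/277) = 15/277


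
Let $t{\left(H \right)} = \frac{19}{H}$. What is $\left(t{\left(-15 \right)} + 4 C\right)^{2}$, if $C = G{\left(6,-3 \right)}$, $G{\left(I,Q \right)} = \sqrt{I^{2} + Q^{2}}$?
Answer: $\frac{162361}{225} - \frac{152 \sqrt{5}}{5} \approx 653.63$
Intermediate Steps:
$C = 3 \sqrt{5}$ ($C = \sqrt{6^{2} + \left(-3\right)^{2}} = \sqrt{36 + 9} = \sqrt{45} = 3 \sqrt{5} \approx 6.7082$)
$\left(t{\left(-15 \right)} + 4 C\right)^{2} = \left(\frac{19}{-15} + 4 \cdot 3 \sqrt{5}\right)^{2} = \left(19 \left(- \frac{1}{15}\right) + 12 \sqrt{5}\right)^{2} = \left(- \frac{19}{15} + 12 \sqrt{5}\right)^{2}$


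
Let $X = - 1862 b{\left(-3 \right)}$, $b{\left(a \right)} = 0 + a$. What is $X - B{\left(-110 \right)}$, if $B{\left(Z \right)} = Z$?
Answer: $5696$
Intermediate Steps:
$b{\left(a \right)} = a$
$X = 5586$ ($X = \left(-1862\right) \left(-3\right) = 5586$)
$X - B{\left(-110 \right)} = 5586 - -110 = 5586 + 110 = 5696$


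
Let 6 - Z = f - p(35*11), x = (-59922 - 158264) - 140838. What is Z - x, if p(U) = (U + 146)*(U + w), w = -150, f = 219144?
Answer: 264671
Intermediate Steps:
p(U) = (-150 + U)*(146 + U) (p(U) = (U + 146)*(U - 150) = (146 + U)*(-150 + U) = (-150 + U)*(146 + U))
x = -359024 (x = -218186 - 140838 = -359024)
Z = -94353 (Z = 6 - (219144 - (-21900 + (35*11)² - 140*11)) = 6 - (219144 - (-21900 + 385² - 4*385)) = 6 - (219144 - (-21900 + 148225 - 1540)) = 6 - (219144 - 1*124785) = 6 - (219144 - 124785) = 6 - 1*94359 = 6 - 94359 = -94353)
Z - x = -94353 - 1*(-359024) = -94353 + 359024 = 264671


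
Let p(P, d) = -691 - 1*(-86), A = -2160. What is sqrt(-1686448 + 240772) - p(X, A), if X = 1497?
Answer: 605 + 2*I*sqrt(361419) ≈ 605.0 + 1202.4*I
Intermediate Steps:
p(P, d) = -605 (p(P, d) = -691 + 86 = -605)
sqrt(-1686448 + 240772) - p(X, A) = sqrt(-1686448 + 240772) - 1*(-605) = sqrt(-1445676) + 605 = 2*I*sqrt(361419) + 605 = 605 + 2*I*sqrt(361419)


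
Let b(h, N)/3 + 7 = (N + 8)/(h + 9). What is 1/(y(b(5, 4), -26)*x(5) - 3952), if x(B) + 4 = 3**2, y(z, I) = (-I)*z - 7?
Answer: -7/44679 ≈ -0.00015667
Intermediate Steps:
b(h, N) = -21 + 3*(8 + N)/(9 + h) (b(h, N) = -21 + 3*((N + 8)/(h + 9)) = -21 + 3*((8 + N)/(9 + h)) = -21 + 3*(8 + N)/(9 + h))
y(z, I) = -7 - I*z (y(z, I) = -I*z - 7 = -7 - I*z)
x(B) = 5 (x(B) = -4 + 3**2 = -4 + 9 = 5)
1/(y(b(5, 4), -26)*x(5) - 3952) = 1/((-7 - 1*(-26)*3*(-55 + 4 - 7*5)/(9 + 5))*5 - 3952) = 1/((-7 - 1*(-26)*3*(-55 + 4 - 35)/14)*5 - 3952) = 1/((-7 - 1*(-26)*3*(1/14)*(-86))*5 - 3952) = 1/((-7 - 1*(-26)*(-129/7))*5 - 3952) = 1/((-7 - 3354/7)*5 - 3952) = 1/(-3403/7*5 - 3952) = 1/(-17015/7 - 3952) = 1/(-44679/7) = -7/44679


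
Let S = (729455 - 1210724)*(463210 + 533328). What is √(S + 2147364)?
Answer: I*√479600699358 ≈ 6.9253e+5*I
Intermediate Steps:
S = -479602846722 (S = -481269*996538 = -479602846722)
√(S + 2147364) = √(-479602846722 + 2147364) = √(-479600699358) = I*√479600699358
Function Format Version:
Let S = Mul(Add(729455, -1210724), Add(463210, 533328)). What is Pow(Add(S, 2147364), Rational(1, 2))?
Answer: Mul(I, Pow(479600699358, Rational(1, 2))) ≈ Mul(6.9253e+5, I)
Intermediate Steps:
S = -479602846722 (S = Mul(-481269, 996538) = -479602846722)
Pow(Add(S, 2147364), Rational(1, 2)) = Pow(Add(-479602846722, 2147364), Rational(1, 2)) = Pow(-479600699358, Rational(1, 2)) = Mul(I, Pow(479600699358, Rational(1, 2)))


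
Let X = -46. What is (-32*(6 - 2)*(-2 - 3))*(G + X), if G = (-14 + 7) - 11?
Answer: -40960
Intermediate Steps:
G = -18 (G = -7 - 11 = -18)
(-32*(6 - 2)*(-2 - 3))*(G + X) = (-32*(6 - 2)*(-2 - 3))*(-18 - 46) = -128*(-5)*(-64) = -32*(-20)*(-64) = 640*(-64) = -40960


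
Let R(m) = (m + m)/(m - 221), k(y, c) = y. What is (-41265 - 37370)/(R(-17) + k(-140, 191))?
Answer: 550445/979 ≈ 562.25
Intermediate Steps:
R(m) = 2*m/(-221 + m) (R(m) = (2*m)/(-221 + m) = 2*m/(-221 + m))
(-41265 - 37370)/(R(-17) + k(-140, 191)) = (-41265 - 37370)/(2*(-17)/(-221 - 17) - 140) = -78635/(2*(-17)/(-238) - 140) = -78635/(2*(-17)*(-1/238) - 140) = -78635/(⅐ - 140) = -78635/(-979/7) = -78635*(-7/979) = 550445/979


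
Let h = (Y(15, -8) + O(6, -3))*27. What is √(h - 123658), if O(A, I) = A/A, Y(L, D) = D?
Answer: I*√123847 ≈ 351.92*I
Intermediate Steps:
O(A, I) = 1
h = -189 (h = (-8 + 1)*27 = -7*27 = -189)
√(h - 123658) = √(-189 - 123658) = √(-123847) = I*√123847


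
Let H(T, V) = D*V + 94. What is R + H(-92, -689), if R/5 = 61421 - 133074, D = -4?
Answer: -355415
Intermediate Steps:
H(T, V) = 94 - 4*V (H(T, V) = -4*V + 94 = 94 - 4*V)
R = -358265 (R = 5*(61421 - 133074) = 5*(-71653) = -358265)
R + H(-92, -689) = -358265 + (94 - 4*(-689)) = -358265 + (94 + 2756) = -358265 + 2850 = -355415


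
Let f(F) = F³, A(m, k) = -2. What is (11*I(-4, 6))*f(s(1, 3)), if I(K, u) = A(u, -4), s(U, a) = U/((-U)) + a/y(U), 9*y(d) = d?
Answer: -386672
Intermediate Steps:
y(d) = d/9
s(U, a) = -1 + 9*a/U (s(U, a) = U/((-U)) + a/((U/9)) = U*(-1/U) + a*(9/U) = -1 + 9*a/U)
I(K, u) = -2
(11*I(-4, 6))*f(s(1, 3)) = (11*(-2))*((-1*1 + 9*3)/1)³ = -22*(-1 + 27)³ = -22*(1*26)³ = -22*26³ = -22*17576 = -386672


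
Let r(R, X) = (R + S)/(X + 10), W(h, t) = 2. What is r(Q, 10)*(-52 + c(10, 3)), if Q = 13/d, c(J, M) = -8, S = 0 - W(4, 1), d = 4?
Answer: -15/4 ≈ -3.7500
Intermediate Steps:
S = -2 (S = 0 - 1*2 = 0 - 2 = -2)
Q = 13/4 ≈ 3.2500
r(R, X) = (-2 + R)/(10 + X) (r(R, X) = (R - 2)/(X + 10) = (-2 + R)/(10 + X))
r(Q, 10)*(-52 + c(10, 3)) = ((-2 + 13/4)/(10 + 10))*(-52 - 8) = ((5/4)/20)*(-60) = ((1/20)*(5/4))*(-60) = (1/16)*(-60) = -15/4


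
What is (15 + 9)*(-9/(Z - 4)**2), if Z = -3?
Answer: -216/49 ≈ -4.4082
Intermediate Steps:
(15 + 9)*(-9/(Z - 4)**2) = (15 + 9)*(-9/(-3 - 4)**2) = 24*(-9/((-7)**2)) = 24*(-9/49) = -216/49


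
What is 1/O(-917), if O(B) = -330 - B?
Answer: 1/587 ≈ 0.0017036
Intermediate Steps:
1/O(-917) = 1/(-330 - 1*(-917)) = 1/(-330 + 917) = 1/587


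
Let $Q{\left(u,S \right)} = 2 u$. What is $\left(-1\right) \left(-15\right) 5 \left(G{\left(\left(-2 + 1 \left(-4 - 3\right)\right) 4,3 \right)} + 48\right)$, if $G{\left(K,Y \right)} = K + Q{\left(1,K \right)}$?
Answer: $1050$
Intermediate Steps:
$G{\left(K,Y \right)} = 2 + K$ ($G{\left(K,Y \right)} = K + 2 \cdot 1 = K + 2 = 2 + K$)
$\left(-1\right) \left(-15\right) 5 \left(G{\left(\left(-2 + 1 \left(-4 - 3\right)\right) 4,3 \right)} + 48\right) = \left(-1\right) \left(-15\right) 5 \left(\left(2 + \left(-2 + 1 \left(-4 - 3\right)\right) 4\right) + 48\right) = 15 \cdot 5 \left(\left(2 + \left(-2 + 1 \left(-7\right)\right) 4\right) + 48\right) = 75 \left(\left(2 + \left(-2 - 7\right) 4\right) + 48\right) = 75 \left(\left(2 - 36\right) + 48\right) = 75 \left(-34 + 48\right) = 75 \cdot 14 = 1050$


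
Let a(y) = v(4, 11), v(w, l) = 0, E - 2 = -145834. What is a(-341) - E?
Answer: 145832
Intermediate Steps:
E = -145832 (E = 2 - 145834 = -145832)
a(y) = 0
a(-341) - E = 0 - 1*(-145832) = 0 + 145832 = 145832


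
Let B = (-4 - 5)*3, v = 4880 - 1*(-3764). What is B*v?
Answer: -233388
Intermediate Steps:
v = 8644 (v = 4880 + 3764 = 8644)
B = -27 (B = -9*3 = -27)
B*v = -27*8644 = -233388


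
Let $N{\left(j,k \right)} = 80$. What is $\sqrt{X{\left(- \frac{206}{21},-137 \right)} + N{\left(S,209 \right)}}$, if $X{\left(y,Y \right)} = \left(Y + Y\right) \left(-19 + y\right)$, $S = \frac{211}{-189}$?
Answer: $\frac{5 \sqrt{140658}}{21} \approx 89.296$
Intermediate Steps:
$S = - \frac{211}{189}$ ($S = 211 \left(- \frac{1}{189}\right) = - \frac{211}{189} \approx -1.1164$)
$X{\left(y,Y \right)} = 2 Y \left(-19 + y\right)$
$\sqrt{X{\left(- \frac{206}{21},-137 \right)} + N{\left(S,209 \right)}} = \sqrt{2 \left(-137\right) \left(-19 - \frac{206}{21}\right) + 80} = \sqrt{2 \left(-137\right) \left(- \frac{605}{21}\right) + 80} = \sqrt{\frac{165770}{21} + 80} = \sqrt{\frac{167450}{21}} = \frac{5 \sqrt{140658}}{21}$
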